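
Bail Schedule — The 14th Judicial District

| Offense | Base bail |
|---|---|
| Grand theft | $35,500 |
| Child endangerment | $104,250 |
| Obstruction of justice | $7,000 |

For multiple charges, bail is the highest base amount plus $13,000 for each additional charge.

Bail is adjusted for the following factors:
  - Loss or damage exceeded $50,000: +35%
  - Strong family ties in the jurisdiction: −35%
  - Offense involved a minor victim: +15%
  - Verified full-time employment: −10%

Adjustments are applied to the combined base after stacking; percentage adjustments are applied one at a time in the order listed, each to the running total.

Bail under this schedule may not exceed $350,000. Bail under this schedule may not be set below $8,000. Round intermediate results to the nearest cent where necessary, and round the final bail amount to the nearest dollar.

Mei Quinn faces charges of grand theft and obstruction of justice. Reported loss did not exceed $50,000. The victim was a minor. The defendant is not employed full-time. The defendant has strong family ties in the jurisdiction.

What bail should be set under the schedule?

$36,254

Base amounts from the schedule: grand theft $35,500; obstruction of justice $7,000.
Stacking rule: highest base plus $13,000 per additional charge. Highest is grand theft at $35,500; 1 additional charge → +$13,000. Combined base = $48,500.
Strong family ties in the jurisdiction (−35%): $48,500 × 0.65 = $31,525.
Offense involved a minor victim (+15%): $31,525 × 1.15 = $36,253.75.
$36,253.75 is within the $350,000 maximum.
$36,253.75 is at or above the $8,000 minimum.
Rounded to the nearest dollar: $36,254.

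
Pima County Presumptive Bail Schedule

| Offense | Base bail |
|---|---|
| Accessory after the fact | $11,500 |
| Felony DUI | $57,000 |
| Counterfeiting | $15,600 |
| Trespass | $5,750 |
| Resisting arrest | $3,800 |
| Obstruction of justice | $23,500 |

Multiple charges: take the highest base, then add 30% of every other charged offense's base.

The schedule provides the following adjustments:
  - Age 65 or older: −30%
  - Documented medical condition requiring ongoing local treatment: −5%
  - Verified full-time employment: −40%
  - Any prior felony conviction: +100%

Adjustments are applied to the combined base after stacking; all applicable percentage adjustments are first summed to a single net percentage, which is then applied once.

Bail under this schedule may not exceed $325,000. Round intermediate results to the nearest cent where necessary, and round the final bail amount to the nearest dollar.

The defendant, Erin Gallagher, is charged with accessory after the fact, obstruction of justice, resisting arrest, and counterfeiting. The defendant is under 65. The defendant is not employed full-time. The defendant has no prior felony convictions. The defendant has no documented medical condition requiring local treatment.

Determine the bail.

$32,770

Base amounts from the schedule: accessory after the fact $11,500; obstruction of justice $23,500; resisting arrest $3,800; counterfeiting $15,600.
Stacking rule: highest base plus 30% of each additional charge. Highest is obstruction of justice at $23,500. Additional: $11,500 × 30% = $3,450; $3,800 × 30% = $1,140; $15,600 × 30% = $4,680. Combined base = $23,500 + $9,270 = $32,770.
No adjustment factors apply to this defendant.
$32,770 is within the $325,000 maximum.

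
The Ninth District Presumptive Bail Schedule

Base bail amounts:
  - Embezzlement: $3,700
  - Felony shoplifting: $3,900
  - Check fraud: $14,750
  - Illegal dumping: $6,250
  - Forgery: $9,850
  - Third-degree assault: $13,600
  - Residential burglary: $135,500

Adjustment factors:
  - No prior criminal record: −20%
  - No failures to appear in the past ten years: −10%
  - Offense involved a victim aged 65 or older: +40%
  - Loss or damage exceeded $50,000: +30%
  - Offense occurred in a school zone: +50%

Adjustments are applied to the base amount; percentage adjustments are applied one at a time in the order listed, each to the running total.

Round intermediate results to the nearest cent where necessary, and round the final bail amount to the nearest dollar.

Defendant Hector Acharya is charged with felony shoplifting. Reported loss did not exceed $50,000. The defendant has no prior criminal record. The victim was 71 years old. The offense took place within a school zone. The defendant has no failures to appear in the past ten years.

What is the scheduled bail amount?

Base amounts from the schedule: felony shoplifting $3,900.
Single charge. Combined base = $3,900.
No prior criminal record (−20%): $3,900 × 0.8 = $3,120.
No failures to appear in the past ten years (−10%): $3,120 × 0.9 = $2,808.
Offense involved a victim aged 65 or older (+40%): $2,808 × 1.4 = $3,931.20.
Offense occurred in a school zone (+50%): $3,931.20 × 1.5 = $5,896.80.
Rounded to the nearest dollar: $5,897.

$5,897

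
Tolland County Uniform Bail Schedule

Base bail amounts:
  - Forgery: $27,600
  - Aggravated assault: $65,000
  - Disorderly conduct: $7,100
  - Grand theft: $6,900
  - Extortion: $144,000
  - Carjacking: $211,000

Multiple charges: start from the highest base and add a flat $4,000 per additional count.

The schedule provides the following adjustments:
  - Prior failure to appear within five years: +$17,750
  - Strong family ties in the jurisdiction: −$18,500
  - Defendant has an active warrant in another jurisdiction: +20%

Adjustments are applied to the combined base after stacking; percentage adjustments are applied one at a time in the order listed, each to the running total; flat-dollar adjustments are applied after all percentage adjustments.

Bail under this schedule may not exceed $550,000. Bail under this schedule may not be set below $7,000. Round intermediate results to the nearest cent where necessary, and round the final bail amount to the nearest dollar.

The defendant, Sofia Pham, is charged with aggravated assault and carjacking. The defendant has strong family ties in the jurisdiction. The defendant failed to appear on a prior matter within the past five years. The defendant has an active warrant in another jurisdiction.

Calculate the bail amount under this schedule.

$257,250

Base amounts from the schedule: aggravated assault $65,000; carjacking $211,000.
Stacking rule: highest base plus $4,000 per additional charge. Highest is carjacking at $211,000; 1 additional charge → +$4,000. Combined base = $215,000.
Defendant has an active warrant in another jurisdiction (+20%): $215,000 × 1.2 = $258,000.
Prior failure to appear within five years (+$17,750 flat): $258,000 + $17,750 = $275,750.
Strong family ties in the jurisdiction (−$18,500 flat): $275,750 − $18,500 = $257,250.
$257,250 is within the $550,000 maximum.
$257,250 is at or above the $7,000 minimum.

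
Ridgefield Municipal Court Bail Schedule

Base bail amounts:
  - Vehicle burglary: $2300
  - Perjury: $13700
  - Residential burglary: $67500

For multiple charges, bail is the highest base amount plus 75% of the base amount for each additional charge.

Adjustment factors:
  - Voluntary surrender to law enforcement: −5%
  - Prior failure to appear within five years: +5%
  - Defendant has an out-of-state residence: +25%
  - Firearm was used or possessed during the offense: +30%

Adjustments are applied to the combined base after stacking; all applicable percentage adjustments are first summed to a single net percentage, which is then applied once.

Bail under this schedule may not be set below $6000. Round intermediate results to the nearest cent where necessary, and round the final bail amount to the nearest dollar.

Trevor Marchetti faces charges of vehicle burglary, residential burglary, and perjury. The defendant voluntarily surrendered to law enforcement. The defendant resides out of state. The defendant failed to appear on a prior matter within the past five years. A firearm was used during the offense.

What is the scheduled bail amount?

Base amounts from the schedule: vehicle burglary $2300; residential burglary $67500; perjury $13700.
Stacking rule: highest base plus 75% of each additional charge. Highest is residential burglary at $67500. Additional: $2300 × 75% = $1725; $13700 × 75% = $10275. Combined base = $67500 + $12000 = $79500.
Net percentage adjustment: −5% +5% +25% +30% = +55%. $79500 × 1.55 = $123225.
$123225 is at or above the $6000 minimum.

$123225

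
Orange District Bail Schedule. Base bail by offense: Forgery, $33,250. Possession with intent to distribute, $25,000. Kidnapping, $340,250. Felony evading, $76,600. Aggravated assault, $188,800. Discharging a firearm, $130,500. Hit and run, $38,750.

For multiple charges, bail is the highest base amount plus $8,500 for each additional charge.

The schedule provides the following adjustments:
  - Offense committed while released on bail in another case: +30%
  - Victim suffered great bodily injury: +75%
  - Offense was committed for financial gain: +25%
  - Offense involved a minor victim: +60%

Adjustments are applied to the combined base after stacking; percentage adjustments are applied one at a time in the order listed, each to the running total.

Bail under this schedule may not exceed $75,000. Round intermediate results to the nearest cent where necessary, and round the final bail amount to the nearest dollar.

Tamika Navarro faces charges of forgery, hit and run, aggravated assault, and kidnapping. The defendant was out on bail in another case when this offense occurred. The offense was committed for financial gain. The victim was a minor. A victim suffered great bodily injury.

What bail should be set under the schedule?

Base amounts from the schedule: forgery $33,250; hit and run $38,750; aggravated assault $188,800; kidnapping $340,250.
Stacking rule: highest base plus $8,500 per additional charge. Highest is kidnapping at $340,250; 3 additional charges → +$25,500. Combined base = $365,750.
Offense committed while released on bail in another case (+30%): $365,750 × 1.3 = $475,475.
Victim suffered great bodily injury (+75%): $475,475 × 1.75 = $832,081.25.
Offense was committed for financial gain (+25%): $832,081.25 × 1.25 = $1,040,101.56.
Offense involved a minor victim (+60%): $1,040,101.56 × 1.6 = $1,664,162.50.
Result $1,664,162.50 exceeds the maximum of $75,000; bail is capped at $75,000.

$75,000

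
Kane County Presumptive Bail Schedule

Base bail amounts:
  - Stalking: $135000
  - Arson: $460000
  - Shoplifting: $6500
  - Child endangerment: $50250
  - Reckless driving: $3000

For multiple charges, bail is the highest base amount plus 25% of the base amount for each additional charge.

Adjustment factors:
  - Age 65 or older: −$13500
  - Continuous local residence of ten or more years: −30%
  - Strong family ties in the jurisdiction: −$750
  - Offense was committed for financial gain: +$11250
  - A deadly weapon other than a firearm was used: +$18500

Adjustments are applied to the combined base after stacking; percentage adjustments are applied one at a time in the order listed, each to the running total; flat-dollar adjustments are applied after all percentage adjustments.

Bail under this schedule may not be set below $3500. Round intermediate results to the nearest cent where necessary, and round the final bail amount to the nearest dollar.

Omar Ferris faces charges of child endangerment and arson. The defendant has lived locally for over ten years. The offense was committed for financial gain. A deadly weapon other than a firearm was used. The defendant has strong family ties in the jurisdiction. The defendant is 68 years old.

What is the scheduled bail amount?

Base amounts from the schedule: child endangerment $50250; arson $460000.
Stacking rule: highest base plus 25% of each additional charge. Highest is arson at $460000. Additional: $50250 × 25% = $12562.50. Combined base = $460000 + $12562.50 = $472562.50.
Continuous local residence of ten or more years (−30%): $472562.50 × 0.7 = $330793.75.
Age 65 or older (−$13500 flat): $330793.75 − $13500 = $317293.75.
Strong family ties in the jurisdiction (−$750 flat): $317293.75 − $750 = $316543.75.
Offense was committed for financial gain (+$11250 flat): $316543.75 + $11250 = $327793.75.
A deadly weapon other than a firearm was used (+$18500 flat): $327793.75 + $18500 = $346293.75.
$346293.75 is at or above the $3500 minimum.
Rounded to the nearest dollar: $346294.

$346294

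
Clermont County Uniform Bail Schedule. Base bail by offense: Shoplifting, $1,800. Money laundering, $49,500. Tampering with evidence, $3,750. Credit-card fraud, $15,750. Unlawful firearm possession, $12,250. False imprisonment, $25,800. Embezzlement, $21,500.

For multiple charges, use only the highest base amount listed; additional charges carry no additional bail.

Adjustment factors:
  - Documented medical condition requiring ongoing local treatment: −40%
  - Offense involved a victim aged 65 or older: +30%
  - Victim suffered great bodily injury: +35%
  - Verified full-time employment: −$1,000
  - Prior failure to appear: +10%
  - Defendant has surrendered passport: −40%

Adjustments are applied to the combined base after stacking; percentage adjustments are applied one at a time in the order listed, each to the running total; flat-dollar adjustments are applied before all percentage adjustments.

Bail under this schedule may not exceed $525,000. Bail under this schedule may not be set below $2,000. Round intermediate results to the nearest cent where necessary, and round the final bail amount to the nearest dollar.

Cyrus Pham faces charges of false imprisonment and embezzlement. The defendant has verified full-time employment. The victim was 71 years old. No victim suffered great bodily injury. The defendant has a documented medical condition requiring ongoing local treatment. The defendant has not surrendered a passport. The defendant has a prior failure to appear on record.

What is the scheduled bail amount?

Base amounts from the schedule: false imprisonment $25,800; embezzlement $21,500.
Stacking rule: use the highest base only. Highest is false imprisonment at $25,800. Combined base = $25,800.
Verified full-time employment (−$1,000 flat): $25,800 − $1,000 = $24,800.
Documented medical condition requiring ongoing local treatment (−40%): $24,800 × 0.6 = $14,880.
Offense involved a victim aged 65 or older (+30%): $14,880 × 1.3 = $19,344.
Prior failure to appear (+10%): $19,344 × 1.1 = $21,278.40.
$21,278.40 is within the $525,000 maximum.
$21,278.40 is at or above the $2,000 minimum.
Rounded to the nearest dollar: $21,278.

$21,278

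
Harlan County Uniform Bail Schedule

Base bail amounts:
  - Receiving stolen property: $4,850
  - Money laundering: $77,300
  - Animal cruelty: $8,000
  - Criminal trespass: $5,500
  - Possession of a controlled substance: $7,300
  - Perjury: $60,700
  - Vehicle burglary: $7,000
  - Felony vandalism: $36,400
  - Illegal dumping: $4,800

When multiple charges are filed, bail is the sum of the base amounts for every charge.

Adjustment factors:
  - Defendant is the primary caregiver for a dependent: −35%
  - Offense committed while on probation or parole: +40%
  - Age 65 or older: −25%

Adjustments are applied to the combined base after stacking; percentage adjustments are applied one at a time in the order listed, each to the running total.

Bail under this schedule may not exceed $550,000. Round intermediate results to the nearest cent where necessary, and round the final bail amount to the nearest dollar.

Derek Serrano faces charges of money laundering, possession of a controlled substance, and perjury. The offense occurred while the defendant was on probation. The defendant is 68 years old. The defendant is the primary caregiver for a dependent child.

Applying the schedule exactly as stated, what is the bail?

$99,167

Base amounts from the schedule: money laundering $77,300; possession of a controlled substance $7,300; perjury $60,700.
Stacking rule: sum of all bases. $77,300 + $7,300 + $60,700 = $145,300.
Defendant is the primary caregiver for a dependent (−35%): $145,300 × 0.65 = $94,445.
Offense committed while on probation or parole (+40%): $94,445 × 1.4 = $132,223.
Age 65 or older (−25%): $132,223 × 0.75 = $99,167.25.
$99,167.25 is within the $550,000 maximum.
Rounded to the nearest dollar: $99,167.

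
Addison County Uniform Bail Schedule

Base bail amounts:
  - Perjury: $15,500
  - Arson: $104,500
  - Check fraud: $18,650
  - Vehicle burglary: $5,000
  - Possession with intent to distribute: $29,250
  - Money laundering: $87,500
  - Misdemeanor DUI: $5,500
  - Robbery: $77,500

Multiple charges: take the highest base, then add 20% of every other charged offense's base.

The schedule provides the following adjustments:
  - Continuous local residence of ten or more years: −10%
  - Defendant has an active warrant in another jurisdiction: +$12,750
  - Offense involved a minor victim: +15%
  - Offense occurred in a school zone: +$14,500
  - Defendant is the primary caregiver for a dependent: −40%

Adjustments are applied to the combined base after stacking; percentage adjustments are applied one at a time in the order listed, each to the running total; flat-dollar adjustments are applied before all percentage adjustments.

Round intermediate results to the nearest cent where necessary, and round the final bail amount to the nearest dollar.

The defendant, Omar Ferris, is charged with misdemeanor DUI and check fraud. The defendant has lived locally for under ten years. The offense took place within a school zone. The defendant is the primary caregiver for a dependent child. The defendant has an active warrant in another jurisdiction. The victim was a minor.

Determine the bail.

Base amounts from the schedule: misdemeanor DUI $5,500; check fraud $18,650.
Stacking rule: highest base plus 20% of each additional charge. Highest is check fraud at $18,650. Additional: $5,500 × 20% = $1,100. Combined base = $18,650 + $1,100 = $19,750.
Defendant has an active warrant in another jurisdiction (+$12,750 flat): $19,750 + $12,750 = $32,500.
Offense occurred in a school zone (+$14,500 flat): $32,500 + $14,500 = $47,000.
Offense involved a minor victim (+15%): $47,000 × 1.15 = $54,050.
Defendant is the primary caregiver for a dependent (−40%): $54,050 × 0.6 = $32,430.

$32,430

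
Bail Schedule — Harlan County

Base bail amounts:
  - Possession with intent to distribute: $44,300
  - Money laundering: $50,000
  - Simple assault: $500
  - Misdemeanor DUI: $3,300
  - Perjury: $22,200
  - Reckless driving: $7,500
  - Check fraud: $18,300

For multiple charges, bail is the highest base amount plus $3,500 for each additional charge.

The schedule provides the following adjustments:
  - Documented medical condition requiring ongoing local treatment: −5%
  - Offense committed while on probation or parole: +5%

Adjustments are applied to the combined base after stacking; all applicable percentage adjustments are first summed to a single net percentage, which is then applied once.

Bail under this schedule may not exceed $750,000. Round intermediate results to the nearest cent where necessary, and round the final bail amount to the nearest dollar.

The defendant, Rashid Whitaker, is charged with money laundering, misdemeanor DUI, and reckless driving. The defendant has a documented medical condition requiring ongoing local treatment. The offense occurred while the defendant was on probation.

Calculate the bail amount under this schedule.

Base amounts from the schedule: money laundering $50,000; misdemeanor DUI $3,300; reckless driving $7,500.
Stacking rule: highest base plus $3,500 per additional charge. Highest is money laundering at $50,000; 2 additional charges → +$7,000. Combined base = $57,000.
Net percentage adjustment: −5% +5% = +0%. $57,000 × 1 = $57,000.
$57,000 is within the $750,000 maximum.

$57,000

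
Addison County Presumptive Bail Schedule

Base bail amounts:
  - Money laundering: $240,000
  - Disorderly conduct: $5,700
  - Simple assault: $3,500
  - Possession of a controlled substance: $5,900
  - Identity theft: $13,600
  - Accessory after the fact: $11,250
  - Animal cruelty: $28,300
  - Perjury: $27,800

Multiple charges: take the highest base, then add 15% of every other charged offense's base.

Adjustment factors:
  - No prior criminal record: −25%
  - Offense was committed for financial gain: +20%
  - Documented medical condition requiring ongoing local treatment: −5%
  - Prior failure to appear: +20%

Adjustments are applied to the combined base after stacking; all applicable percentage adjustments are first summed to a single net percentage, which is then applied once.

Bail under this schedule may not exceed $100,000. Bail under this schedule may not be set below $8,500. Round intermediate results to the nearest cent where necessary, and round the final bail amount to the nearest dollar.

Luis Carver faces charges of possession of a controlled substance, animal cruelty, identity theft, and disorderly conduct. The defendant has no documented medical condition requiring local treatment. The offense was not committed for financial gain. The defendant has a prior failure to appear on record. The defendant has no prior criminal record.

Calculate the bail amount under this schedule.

Base amounts from the schedule: possession of a controlled substance $5,900; animal cruelty $28,300; identity theft $13,600; disorderly conduct $5,700.
Stacking rule: highest base plus 15% of each additional charge. Highest is animal cruelty at $28,300. Additional: $5,900 × 15% = $885; $13,600 × 15% = $2,040; $5,700 × 15% = $855. Combined base = $28,300 + $3,780 = $32,080.
Net percentage adjustment: −25% +20% = −5%. $32,080 × 0.95 = $30,476.
$30,476 is within the $100,000 maximum.
$30,476 is at or above the $8,500 minimum.

$30,476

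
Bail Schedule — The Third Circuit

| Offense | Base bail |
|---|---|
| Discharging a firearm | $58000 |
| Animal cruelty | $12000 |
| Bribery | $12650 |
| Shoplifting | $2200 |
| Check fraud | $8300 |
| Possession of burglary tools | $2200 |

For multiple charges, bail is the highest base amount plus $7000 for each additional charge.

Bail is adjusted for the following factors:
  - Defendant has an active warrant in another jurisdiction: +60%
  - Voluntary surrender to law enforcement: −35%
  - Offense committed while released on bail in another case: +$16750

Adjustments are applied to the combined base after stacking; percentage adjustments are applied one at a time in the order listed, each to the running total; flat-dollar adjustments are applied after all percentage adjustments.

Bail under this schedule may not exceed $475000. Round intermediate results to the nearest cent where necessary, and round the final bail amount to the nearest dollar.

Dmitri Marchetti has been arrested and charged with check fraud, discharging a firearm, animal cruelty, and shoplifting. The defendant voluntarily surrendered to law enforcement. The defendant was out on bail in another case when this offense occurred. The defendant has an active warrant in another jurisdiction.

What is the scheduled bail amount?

Base amounts from the schedule: check fraud $8300; discharging a firearm $58000; animal cruelty $12000; shoplifting $2200.
Stacking rule: highest base plus $7000 per additional charge. Highest is discharging a firearm at $58000; 3 additional charges → +$21000. Combined base = $79000.
Defendant has an active warrant in another jurisdiction (+60%): $79000 × 1.6 = $126400.
Voluntary surrender to law enforcement (−35%): $126400 × 0.65 = $82160.
Offense committed while released on bail in another case (+$16750 flat): $82160 + $16750 = $98910.
$98910 is within the $475000 maximum.

$98910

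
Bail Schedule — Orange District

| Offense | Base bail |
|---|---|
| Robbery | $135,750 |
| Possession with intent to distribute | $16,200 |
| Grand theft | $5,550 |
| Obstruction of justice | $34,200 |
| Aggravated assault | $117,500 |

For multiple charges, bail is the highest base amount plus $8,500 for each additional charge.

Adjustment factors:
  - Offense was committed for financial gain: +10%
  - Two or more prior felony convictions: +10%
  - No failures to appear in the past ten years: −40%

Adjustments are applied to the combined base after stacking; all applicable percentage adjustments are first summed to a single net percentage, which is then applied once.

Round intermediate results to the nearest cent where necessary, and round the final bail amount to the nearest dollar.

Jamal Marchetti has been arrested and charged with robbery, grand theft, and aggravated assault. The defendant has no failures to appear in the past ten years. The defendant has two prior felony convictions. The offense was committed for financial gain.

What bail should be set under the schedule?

$122,200

Base amounts from the schedule: robbery $135,750; grand theft $5,550; aggravated assault $117,500.
Stacking rule: highest base plus $8,500 per additional charge. Highest is robbery at $135,750; 2 additional charges → +$17,000. Combined base = $152,750.
Net percentage adjustment: +10% +10% −40% = −20%. $152,750 × 0.8 = $122,200.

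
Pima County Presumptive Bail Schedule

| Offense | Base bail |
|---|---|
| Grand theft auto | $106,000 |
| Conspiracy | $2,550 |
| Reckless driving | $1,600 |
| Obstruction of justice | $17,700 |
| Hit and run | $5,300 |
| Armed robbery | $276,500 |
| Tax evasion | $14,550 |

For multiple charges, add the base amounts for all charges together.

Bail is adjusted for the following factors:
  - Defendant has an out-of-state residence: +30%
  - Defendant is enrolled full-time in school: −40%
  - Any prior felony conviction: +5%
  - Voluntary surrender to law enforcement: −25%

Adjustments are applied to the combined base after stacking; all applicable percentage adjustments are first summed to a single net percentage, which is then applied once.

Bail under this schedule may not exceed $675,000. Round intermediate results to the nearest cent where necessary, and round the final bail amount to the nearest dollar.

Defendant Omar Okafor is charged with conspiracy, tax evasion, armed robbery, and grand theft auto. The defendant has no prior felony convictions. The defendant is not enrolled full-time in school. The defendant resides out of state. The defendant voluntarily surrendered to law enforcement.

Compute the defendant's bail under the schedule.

$419,580

Base amounts from the schedule: conspiracy $2,550; tax evasion $14,550; armed robbery $276,500; grand theft auto $106,000.
Stacking rule: sum of all bases. $2,550 + $14,550 + $276,500 + $106,000 = $399,600.
Net percentage adjustment: +30% −25% = +5%. $399,600 × 1.05 = $419,580.
$419,580 is within the $675,000 maximum.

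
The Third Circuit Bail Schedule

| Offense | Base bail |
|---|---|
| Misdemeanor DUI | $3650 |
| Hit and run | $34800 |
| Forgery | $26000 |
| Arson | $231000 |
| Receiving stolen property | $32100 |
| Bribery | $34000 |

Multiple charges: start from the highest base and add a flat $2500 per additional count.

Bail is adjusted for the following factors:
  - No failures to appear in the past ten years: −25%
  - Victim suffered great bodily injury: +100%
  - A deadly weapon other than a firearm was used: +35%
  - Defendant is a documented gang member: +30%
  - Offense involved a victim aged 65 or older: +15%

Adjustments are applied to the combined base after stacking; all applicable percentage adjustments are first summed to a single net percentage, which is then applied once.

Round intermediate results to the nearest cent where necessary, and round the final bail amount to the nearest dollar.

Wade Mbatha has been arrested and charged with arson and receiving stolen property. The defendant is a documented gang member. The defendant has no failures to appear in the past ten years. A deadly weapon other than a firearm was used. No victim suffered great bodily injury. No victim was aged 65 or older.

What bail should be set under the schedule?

Base amounts from the schedule: arson $231000; receiving stolen property $32100.
Stacking rule: highest base plus $2500 per additional charge. Highest is arson at $231000; 1 additional charge → +$2500. Combined base = $233500.
Net percentage adjustment: −25% +35% +30% = +40%. $233500 × 1.4 = $326900.

$326900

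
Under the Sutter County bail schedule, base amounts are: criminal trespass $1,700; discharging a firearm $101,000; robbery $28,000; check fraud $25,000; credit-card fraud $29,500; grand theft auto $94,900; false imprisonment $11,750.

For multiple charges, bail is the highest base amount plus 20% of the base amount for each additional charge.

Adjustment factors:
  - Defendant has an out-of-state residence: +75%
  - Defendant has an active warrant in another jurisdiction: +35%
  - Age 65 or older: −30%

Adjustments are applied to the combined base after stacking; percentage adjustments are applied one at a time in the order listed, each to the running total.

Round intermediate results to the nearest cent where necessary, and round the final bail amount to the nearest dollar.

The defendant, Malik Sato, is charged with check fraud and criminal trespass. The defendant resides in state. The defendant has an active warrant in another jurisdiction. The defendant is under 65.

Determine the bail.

Base amounts from the schedule: check fraud $25,000; criminal trespass $1,700.
Stacking rule: highest base plus 20% of each additional charge. Highest is check fraud at $25,000. Additional: $1,700 × 20% = $340. Combined base = $25,000 + $340 = $25,340.
Defendant has an active warrant in another jurisdiction (+35%): $25,340 × 1.35 = $34,209.

$34,209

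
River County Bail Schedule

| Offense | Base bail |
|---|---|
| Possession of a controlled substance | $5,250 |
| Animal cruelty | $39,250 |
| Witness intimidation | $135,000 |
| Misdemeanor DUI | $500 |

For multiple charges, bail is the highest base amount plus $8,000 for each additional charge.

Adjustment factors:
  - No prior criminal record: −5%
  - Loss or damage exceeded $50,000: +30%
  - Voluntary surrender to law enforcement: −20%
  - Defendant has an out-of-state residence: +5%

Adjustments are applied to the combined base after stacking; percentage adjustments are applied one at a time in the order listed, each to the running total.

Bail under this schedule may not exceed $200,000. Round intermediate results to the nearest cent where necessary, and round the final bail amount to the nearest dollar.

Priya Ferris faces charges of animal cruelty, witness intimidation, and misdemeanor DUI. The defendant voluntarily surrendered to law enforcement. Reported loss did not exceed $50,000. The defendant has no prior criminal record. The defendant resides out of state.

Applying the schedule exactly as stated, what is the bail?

Base amounts from the schedule: animal cruelty $39,250; witness intimidation $135,000; misdemeanor DUI $500.
Stacking rule: highest base plus $8,000 per additional charge. Highest is witness intimidation at $135,000; 2 additional charges → +$16,000. Combined base = $151,000.
No prior criminal record (−5%): $151,000 × 0.95 = $143,450.
Voluntary surrender to law enforcement (−20%): $143,450 × 0.8 = $114,760.
Defendant has an out-of-state residence (+5%): $114,760 × 1.05 = $120,498.
$120,498 is within the $200,000 maximum.

$120,498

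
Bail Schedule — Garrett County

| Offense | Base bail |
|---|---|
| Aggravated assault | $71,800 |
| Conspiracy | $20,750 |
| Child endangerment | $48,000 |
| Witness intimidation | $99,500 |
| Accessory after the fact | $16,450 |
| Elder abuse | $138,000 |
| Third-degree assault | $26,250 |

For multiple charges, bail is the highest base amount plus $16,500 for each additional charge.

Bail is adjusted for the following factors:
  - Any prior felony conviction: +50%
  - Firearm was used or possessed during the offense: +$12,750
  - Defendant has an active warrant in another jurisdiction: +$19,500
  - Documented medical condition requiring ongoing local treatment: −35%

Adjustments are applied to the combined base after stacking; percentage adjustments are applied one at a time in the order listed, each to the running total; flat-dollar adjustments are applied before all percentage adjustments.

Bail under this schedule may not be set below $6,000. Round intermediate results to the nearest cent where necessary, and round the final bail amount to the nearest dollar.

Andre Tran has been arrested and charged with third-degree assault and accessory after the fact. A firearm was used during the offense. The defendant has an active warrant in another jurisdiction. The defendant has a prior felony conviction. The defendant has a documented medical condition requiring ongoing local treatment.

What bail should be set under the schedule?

$73,125

Base amounts from the schedule: third-degree assault $26,250; accessory after the fact $16,450.
Stacking rule: highest base plus $16,500 per additional charge. Highest is third-degree assault at $26,250; 1 additional charge → +$16,500. Combined base = $42,750.
Firearm was used or possessed during the offense (+$12,750 flat): $42,750 + $12,750 = $55,500.
Defendant has an active warrant in another jurisdiction (+$19,500 flat): $55,500 + $19,500 = $75,000.
Any prior felony conviction (+50%): $75,000 × 1.5 = $112,500.
Documented medical condition requiring ongoing local treatment (−35%): $112,500 × 0.65 = $73,125.
$73,125 is at or above the $6,000 minimum.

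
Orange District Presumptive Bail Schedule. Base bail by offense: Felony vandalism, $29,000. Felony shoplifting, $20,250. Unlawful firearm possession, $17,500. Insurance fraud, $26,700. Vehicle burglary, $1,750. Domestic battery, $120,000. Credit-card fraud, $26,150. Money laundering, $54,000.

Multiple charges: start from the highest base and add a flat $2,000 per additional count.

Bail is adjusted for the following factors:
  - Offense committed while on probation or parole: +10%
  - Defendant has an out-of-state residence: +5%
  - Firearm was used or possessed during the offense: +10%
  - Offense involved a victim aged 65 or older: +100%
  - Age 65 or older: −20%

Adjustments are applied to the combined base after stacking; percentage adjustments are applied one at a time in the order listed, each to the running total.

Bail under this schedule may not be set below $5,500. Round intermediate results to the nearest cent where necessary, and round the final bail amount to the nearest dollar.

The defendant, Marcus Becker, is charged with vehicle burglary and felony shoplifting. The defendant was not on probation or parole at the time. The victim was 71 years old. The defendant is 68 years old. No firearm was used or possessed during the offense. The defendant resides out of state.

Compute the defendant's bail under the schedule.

Base amounts from the schedule: vehicle burglary $1,750; felony shoplifting $20,250.
Stacking rule: highest base plus $2,000 per additional charge. Highest is felony shoplifting at $20,250; 1 additional charge → +$2,000. Combined base = $22,250.
Defendant has an out-of-state residence (+5%): $22,250 × 1.05 = $23,362.50.
Offense involved a victim aged 65 or older (+100%): $23,362.50 × 2 = $46,725.
Age 65 or older (−20%): $46,725 × 0.8 = $37,380.
$37,380 is at or above the $5,500 minimum.

$37,380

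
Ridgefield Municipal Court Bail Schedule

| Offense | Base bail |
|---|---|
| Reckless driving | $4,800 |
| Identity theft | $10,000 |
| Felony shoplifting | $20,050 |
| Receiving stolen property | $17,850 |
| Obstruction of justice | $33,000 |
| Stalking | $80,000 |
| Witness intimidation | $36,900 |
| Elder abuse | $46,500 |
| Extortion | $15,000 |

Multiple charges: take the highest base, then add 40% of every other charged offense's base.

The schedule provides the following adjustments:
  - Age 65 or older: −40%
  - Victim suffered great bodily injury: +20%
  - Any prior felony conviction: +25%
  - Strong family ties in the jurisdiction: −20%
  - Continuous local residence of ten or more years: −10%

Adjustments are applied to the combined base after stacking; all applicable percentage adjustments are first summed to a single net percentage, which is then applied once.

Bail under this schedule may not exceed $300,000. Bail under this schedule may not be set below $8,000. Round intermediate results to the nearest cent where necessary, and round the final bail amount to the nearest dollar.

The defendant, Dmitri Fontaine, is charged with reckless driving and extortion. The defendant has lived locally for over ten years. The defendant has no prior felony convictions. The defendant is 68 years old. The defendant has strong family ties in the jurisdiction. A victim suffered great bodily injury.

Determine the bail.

Base amounts from the schedule: reckless driving $4,800; extortion $15,000.
Stacking rule: highest base plus 40% of each additional charge. Highest is extortion at $15,000. Additional: $4,800 × 40% = $1,920. Combined base = $15,000 + $1,920 = $16,920.
Net percentage adjustment: −40% +20% −20% −10% = −50%. $16,920 × 0.5 = $8,460.
$8,460 is within the $300,000 maximum.
$8,460 is at or above the $8,000 minimum.

$8,460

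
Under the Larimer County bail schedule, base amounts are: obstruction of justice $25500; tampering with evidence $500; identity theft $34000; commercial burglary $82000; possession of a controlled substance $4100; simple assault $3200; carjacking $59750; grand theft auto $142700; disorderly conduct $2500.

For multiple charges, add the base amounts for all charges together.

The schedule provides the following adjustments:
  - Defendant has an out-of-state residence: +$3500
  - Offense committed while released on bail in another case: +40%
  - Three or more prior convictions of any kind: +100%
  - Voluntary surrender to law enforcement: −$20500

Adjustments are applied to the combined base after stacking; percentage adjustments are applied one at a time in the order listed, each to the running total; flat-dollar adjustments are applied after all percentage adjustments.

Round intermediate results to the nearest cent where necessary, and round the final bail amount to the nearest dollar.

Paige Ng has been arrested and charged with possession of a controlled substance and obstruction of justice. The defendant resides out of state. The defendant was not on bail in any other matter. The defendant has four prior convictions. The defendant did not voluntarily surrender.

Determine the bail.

Base amounts from the schedule: possession of a controlled substance $4100; obstruction of justice $25500.
Stacking rule: sum of all bases. $4100 + $25500 = $29600.
Three or more prior convictions of any kind (+100%): $29600 × 2 = $59200.
Defendant has an out-of-state residence (+$3500 flat): $59200 + $3500 = $62700.

$62700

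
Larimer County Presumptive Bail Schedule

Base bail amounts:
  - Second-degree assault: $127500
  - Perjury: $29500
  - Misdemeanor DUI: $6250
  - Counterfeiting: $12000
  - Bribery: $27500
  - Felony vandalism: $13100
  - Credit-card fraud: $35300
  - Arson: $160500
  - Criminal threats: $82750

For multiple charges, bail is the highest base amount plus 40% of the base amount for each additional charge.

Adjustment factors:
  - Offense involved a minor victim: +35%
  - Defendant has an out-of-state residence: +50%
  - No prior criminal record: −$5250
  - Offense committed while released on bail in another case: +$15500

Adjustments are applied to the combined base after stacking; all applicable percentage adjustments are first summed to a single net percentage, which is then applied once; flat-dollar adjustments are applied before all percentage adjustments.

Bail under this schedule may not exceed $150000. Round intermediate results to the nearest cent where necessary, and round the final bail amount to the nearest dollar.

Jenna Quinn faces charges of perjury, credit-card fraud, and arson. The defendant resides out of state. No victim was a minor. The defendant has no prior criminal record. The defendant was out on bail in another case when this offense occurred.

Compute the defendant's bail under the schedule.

Base amounts from the schedule: perjury $29500; credit-card fraud $35300; arson $160500.
Stacking rule: highest base plus 40% of each additional charge. Highest is arson at $160500. Additional: $29500 × 40% = $11800; $35300 × 40% = $14120. Combined base = $160500 + $25920 = $186420.
No prior criminal record (−$5250 flat): $186420 − $5250 = $181170.
Offense committed while released on bail in another case (+$15500 flat): $181170 + $15500 = $196670.
Defendant has an out-of-state residence (+50%): $196670 × 1.5 = $295005.
Result $295005 exceeds the maximum of $150000; bail is capped at $150000.

$150000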